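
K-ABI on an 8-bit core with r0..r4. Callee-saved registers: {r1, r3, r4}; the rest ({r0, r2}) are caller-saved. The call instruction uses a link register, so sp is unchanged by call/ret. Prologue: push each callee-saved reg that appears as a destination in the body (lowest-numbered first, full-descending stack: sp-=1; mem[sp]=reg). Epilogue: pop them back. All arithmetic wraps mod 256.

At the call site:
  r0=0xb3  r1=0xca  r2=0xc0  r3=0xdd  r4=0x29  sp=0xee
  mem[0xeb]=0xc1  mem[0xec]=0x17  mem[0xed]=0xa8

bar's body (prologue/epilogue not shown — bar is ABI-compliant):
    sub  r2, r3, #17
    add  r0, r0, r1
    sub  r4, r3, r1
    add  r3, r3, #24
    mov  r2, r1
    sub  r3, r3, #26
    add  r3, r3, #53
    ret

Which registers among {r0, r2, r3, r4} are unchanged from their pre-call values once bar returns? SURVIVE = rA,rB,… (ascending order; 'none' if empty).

prologue: push r3 → mem[0xed]=0xdd, sp=0xed
prologue: push r4 → mem[0xec]=0x29, sp=0xec
body[0] sub  r2, r3, #17 → r2=0xcc
body[1] add  r0, r0, r1 → r0=0x7d
body[2] sub  r4, r3, r1 → r4=0x13
body[3] add  r3, r3, #24 → r3=0xf5
body[4] mov  r2, r1 → r2=0xca
body[5] sub  r3, r3, #26 → r3=0xdb
body[6] add  r3, r3, #53 → r3=0x10
epilogue: pop r4=0x29, sp=0xed
epilogue: pop r3=0xdd, sp=0xee
r0: caller-saved, written=True
r2: caller-saved, written=True
r3: callee-saved, written=True
r4: callee-saved, written=True

SURVIVE = r3,r4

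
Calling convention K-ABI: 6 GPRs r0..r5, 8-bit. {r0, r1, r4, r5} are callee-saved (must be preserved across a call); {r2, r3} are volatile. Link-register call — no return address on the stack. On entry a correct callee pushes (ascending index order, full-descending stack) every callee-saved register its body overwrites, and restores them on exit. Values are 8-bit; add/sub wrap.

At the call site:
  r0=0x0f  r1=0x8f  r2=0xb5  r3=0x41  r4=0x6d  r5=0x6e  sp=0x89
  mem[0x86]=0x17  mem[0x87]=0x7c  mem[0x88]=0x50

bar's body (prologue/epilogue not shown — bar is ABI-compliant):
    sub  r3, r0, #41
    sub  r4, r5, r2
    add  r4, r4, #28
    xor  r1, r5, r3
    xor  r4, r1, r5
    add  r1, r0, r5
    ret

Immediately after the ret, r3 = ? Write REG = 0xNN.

prologue: push r1 -> mem[0x88]=0x8f, sp=0x88
prologue: push r4 -> mem[0x87]=0x6d, sp=0x87
body[0] sub  r3, r0, #41 -> r3=0xe6
body[1] sub  r4, r5, r2 -> r4=0xb9
body[2] add  r4, r4, #28 -> r4=0xd5
body[3] xor  r1, r5, r3 -> r1=0x88
body[4] xor  r4, r1, r5 -> r4=0xe6
body[5] add  r1, r0, r5 -> r1=0x7d
epilogue: pop r4=0x6d, sp=0x88
epilogue: pop r1=0x8f, sp=0x89
r3 is caller-saved -> body value

REG = 0xe6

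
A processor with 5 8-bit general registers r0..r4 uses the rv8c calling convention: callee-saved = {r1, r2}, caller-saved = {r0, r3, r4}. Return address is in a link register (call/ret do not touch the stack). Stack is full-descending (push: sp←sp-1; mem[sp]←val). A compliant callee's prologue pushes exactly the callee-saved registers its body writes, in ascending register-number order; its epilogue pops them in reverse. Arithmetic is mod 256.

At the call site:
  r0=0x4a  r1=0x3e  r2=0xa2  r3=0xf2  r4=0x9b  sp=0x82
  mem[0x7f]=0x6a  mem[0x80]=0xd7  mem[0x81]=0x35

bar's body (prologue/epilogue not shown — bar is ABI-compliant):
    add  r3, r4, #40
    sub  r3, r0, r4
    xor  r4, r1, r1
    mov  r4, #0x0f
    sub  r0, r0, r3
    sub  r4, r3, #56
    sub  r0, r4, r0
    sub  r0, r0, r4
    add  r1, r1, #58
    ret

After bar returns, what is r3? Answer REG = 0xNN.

REG = 0xaf

prologue: push r1 → mem[0x81]=0x3e, sp=0x81
body[0] add  r3, r4, #40 → r3=0xc3
body[1] sub  r3, r0, r4 → r3=0xaf
body[2] xor  r4, r1, r1 → r4=0x00
body[3] mov  r4, #0x0f → r4=0x0f
body[4] sub  r0, r0, r3 → r0=0x9b
body[5] sub  r4, r3, #56 → r4=0x77
body[6] sub  r0, r4, r0 → r0=0xdc
body[7] sub  r0, r0, r4 → r0=0x65
body[8] add  r1, r1, #58 → r1=0x78
epilogue: pop r1=0x3e, sp=0x82
r3 is caller-saved → body value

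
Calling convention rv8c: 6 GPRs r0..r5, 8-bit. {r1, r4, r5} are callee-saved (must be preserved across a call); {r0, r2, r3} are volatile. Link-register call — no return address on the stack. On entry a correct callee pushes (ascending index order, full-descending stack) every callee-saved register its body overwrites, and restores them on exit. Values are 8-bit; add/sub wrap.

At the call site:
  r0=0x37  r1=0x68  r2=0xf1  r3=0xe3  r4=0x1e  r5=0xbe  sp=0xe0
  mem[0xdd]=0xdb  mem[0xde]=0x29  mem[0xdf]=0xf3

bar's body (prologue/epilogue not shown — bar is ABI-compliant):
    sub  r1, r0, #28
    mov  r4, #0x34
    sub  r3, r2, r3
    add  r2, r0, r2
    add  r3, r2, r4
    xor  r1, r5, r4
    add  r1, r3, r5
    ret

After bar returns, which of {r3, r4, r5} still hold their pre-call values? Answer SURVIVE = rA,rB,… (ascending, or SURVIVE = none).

SURVIVE = r4,r5

prologue: push r1 → mem[0xdf]=0x68, sp=0xdf
prologue: push r4 → mem[0xde]=0x1e, sp=0xde
body[0] sub  r1, r0, #28 → r1=0x1b
body[1] mov  r4, #0x34 → r4=0x34
body[2] sub  r3, r2, r3 → r3=0x0e
body[3] add  r2, r0, r2 → r2=0x28
body[4] add  r3, r2, r4 → r3=0x5c
body[5] xor  r1, r5, r4 → r1=0x8a
body[6] add  r1, r3, r5 → r1=0x1a
epilogue: pop r4=0x1e, sp=0xdf
epilogue: pop r1=0x68, sp=0xe0
r3: caller-saved, written=True
r4: callee-saved, written=True
r5: callee-saved, written=False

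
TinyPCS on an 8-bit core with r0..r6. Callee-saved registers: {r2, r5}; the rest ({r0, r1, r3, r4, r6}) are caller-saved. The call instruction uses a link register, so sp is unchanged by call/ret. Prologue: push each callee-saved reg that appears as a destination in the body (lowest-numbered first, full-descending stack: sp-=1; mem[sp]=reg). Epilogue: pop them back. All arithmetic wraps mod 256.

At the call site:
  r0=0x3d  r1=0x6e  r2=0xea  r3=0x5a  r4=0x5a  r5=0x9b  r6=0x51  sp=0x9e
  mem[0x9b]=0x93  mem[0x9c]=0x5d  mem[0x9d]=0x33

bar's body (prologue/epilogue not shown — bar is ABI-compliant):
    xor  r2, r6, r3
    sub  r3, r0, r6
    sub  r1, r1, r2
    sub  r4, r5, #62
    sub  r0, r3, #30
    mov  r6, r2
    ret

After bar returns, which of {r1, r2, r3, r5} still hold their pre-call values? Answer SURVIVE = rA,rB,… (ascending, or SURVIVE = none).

SURVIVE = r2,r5

prologue: push r2 -> mem[0x9d]=0xea, sp=0x9d
body[0] xor  r2, r6, r3 -> r2=0x0b
body[1] sub  r3, r0, r6 -> r3=0xec
body[2] sub  r1, r1, r2 -> r1=0x63
body[3] sub  r4, r5, #62 -> r4=0x5d
body[4] sub  r0, r3, #30 -> r0=0xce
body[5] mov  r6, r2 -> r6=0x0b
epilogue: pop r2=0xea, sp=0x9e
r1: caller-saved, written=True
r2: callee-saved, written=True
r3: caller-saved, written=True
r5: callee-saved, written=False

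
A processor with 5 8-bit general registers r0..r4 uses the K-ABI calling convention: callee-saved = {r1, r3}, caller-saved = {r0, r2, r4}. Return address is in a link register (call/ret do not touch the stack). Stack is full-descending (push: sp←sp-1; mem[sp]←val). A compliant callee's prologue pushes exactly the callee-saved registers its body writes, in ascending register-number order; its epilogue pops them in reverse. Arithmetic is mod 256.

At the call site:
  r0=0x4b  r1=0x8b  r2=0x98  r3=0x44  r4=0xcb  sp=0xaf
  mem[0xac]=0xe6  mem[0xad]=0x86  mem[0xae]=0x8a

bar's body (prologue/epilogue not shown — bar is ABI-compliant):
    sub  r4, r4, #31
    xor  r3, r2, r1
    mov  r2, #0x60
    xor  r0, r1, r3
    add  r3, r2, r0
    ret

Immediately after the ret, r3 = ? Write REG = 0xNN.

prologue: push r3 → mem[0xae]=0x44, sp=0xae
body[0] sub  r4, r4, #31 → r4=0xac
body[1] xor  r3, r2, r1 → r3=0x13
body[2] mov  r2, #0x60 → r2=0x60
body[3] xor  r0, r1, r3 → r0=0x98
body[4] add  r3, r2, r0 → r3=0xf8
epilogue: pop r3=0x44, sp=0xaf
r3 is callee-saved → restored

REG = 0x44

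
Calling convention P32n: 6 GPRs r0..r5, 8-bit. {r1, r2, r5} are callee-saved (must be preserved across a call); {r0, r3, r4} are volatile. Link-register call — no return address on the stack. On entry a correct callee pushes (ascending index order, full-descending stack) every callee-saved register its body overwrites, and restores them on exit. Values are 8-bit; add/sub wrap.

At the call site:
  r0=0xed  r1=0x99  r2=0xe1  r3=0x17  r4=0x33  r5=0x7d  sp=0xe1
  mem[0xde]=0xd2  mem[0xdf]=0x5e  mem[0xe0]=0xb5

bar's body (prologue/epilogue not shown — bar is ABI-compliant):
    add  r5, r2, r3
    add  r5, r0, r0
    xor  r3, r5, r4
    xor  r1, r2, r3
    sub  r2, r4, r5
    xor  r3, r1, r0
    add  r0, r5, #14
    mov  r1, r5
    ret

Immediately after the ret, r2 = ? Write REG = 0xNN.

prologue: push r1 → mem[0xe0]=0x99, sp=0xe0
prologue: push r2 → mem[0xdf]=0xe1, sp=0xdf
prologue: push r5 → mem[0xde]=0x7d, sp=0xde
body[0] add  r5, r2, r3 → r5=0xf8
body[1] add  r5, r0, r0 → r5=0xda
body[2] xor  r3, r5, r4 → r3=0xe9
body[3] xor  r1, r2, r3 → r1=0x08
body[4] sub  r2, r4, r5 → r2=0x59
body[5] xor  r3, r1, r0 → r3=0xe5
body[6] add  r0, r5, #14 → r0=0xe8
body[7] mov  r1, r5 → r1=0xda
epilogue: pop r5=0x7d, sp=0xdf
epilogue: pop r2=0xe1, sp=0xe0
epilogue: pop r1=0x99, sp=0xe1
r2 is callee-saved → restored

REG = 0xe1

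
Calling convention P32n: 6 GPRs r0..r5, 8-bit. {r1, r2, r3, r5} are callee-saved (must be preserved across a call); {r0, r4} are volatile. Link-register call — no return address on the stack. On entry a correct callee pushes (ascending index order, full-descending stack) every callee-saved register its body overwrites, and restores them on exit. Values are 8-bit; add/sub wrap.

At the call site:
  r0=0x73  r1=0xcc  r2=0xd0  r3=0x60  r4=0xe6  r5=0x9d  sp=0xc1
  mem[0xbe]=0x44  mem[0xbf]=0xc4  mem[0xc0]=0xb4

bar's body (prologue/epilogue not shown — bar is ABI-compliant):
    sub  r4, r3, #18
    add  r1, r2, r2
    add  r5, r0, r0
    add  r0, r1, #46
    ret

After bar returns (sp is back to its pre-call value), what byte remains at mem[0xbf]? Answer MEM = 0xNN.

prologue: push r1 → mem[0xc0]=0xcc, sp=0xc0
prologue: push r5 → mem[0xbf]=0x9d, sp=0xbf
body[0] sub  r4, r3, #18 → r4=0x4e
body[1] add  r1, r2, r2 → r1=0xa0
body[2] add  r5, r0, r0 → r5=0xe6
body[3] add  r0, r1, #46 → r0=0xce
epilogue: pop r5=0x9d, sp=0xc0
epilogue: pop r1=0xcc, sp=0xc1
prologue pushed ['r1', 'r5'] at ['0xc0', '0xbf']

MEM = 0x9d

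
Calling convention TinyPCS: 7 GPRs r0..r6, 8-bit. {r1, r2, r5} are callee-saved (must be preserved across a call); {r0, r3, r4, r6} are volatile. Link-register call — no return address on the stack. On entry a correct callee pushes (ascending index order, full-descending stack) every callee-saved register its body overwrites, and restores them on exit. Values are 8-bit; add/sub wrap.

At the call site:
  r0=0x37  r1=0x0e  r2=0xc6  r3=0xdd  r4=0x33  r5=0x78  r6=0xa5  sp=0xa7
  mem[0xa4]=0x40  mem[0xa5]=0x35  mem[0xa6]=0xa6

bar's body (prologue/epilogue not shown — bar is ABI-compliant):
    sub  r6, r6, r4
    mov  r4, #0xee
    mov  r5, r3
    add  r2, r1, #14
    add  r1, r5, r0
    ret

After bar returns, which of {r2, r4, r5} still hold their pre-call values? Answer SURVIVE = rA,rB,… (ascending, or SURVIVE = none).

prologue: push r1 -> mem[0xa6]=0x0e, sp=0xa6
prologue: push r2 -> mem[0xa5]=0xc6, sp=0xa5
prologue: push r5 -> mem[0xa4]=0x78, sp=0xa4
body[0] sub  r6, r6, r4 -> r6=0x72
body[1] mov  r4, #0xee -> r4=0xee
body[2] mov  r5, r3 -> r5=0xdd
body[3] add  r2, r1, #14 -> r2=0x1c
body[4] add  r1, r5, r0 -> r1=0x14
epilogue: pop r5=0x78, sp=0xa5
epilogue: pop r2=0xc6, sp=0xa6
epilogue: pop r1=0x0e, sp=0xa7
r2: callee-saved, written=True
r4: caller-saved, written=True
r5: callee-saved, written=True

SURVIVE = r2,r5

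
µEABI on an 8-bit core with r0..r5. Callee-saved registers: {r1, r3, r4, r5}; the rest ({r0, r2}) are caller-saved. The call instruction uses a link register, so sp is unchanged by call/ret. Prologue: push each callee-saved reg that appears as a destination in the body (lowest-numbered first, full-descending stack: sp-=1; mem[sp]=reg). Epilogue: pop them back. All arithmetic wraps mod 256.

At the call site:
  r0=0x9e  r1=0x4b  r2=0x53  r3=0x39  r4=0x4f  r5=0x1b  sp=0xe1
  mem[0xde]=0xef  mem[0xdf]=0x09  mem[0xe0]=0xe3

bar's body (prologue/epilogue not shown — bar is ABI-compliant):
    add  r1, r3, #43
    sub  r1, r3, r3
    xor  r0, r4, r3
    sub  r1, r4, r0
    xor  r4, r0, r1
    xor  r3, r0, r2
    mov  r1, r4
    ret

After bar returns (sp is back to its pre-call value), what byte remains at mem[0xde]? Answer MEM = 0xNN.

MEM = 0x4f

prologue: push r1 -> mem[0xe0]=0x4b, sp=0xe0
prologue: push r3 -> mem[0xdf]=0x39, sp=0xdf
prologue: push r4 -> mem[0xde]=0x4f, sp=0xde
body[0] add  r1, r3, #43 -> r1=0x64
body[1] sub  r1, r3, r3 -> r1=0x00
body[2] xor  r0, r4, r3 -> r0=0x76
body[3] sub  r1, r4, r0 -> r1=0xd9
body[4] xor  r4, r0, r1 -> r4=0xaf
body[5] xor  r3, r0, r2 -> r3=0x25
body[6] mov  r1, r4 -> r1=0xaf
epilogue: pop r4=0x4f, sp=0xdf
epilogue: pop r3=0x39, sp=0xe0
epilogue: pop r1=0x4b, sp=0xe1
prologue pushed ['r1', 'r3', 'r4'] at ['0xe0', '0xdf', '0xde']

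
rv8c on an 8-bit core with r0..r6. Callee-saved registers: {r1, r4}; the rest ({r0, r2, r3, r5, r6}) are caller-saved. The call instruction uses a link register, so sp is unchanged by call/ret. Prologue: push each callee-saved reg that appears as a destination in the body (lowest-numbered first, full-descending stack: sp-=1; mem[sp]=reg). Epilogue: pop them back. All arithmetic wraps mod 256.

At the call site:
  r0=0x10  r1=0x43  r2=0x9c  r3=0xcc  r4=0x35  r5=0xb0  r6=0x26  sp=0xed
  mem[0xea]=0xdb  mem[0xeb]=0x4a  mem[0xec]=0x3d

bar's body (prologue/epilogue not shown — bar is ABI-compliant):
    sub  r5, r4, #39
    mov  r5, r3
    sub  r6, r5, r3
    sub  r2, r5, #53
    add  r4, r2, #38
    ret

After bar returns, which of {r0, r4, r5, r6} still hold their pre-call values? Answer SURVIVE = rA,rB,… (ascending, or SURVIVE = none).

prologue: push r4 -> mem[0xec]=0x35, sp=0xec
body[0] sub  r5, r4, #39 -> r5=0x0e
body[1] mov  r5, r3 -> r5=0xcc
body[2] sub  r6, r5, r3 -> r6=0x00
body[3] sub  r2, r5, #53 -> r2=0x97
body[4] add  r4, r2, #38 -> r4=0xbd
epilogue: pop r4=0x35, sp=0xed
r0: caller-saved, written=False
r4: callee-saved, written=True
r5: caller-saved, written=True
r6: caller-saved, written=True

SURVIVE = r0,r4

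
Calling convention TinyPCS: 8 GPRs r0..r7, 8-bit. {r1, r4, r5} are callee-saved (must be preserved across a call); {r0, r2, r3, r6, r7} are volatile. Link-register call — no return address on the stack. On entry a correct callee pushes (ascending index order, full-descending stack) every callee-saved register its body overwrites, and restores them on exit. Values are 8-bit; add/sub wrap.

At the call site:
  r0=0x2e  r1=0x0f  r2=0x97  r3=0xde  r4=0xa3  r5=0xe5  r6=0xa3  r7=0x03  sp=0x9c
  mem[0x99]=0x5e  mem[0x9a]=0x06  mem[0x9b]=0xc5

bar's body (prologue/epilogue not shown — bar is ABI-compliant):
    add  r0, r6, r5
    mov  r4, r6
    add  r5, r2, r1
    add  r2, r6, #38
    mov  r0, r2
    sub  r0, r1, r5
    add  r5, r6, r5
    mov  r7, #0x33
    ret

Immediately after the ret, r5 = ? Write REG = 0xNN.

prologue: push r4 -> mem[0x9b]=0xa3, sp=0x9b
prologue: push r5 -> mem[0x9a]=0xe5, sp=0x9a
body[0] add  r0, r6, r5 -> r0=0x88
body[1] mov  r4, r6 -> r4=0xa3
body[2] add  r5, r2, r1 -> r5=0xa6
body[3] add  r2, r6, #38 -> r2=0xc9
body[4] mov  r0, r2 -> r0=0xc9
body[5] sub  r0, r1, r5 -> r0=0x69
body[6] add  r5, r6, r5 -> r5=0x49
body[7] mov  r7, #0x33 -> r7=0x33
epilogue: pop r5=0xe5, sp=0x9b
epilogue: pop r4=0xa3, sp=0x9c
r5 is callee-saved -> restored

REG = 0xe5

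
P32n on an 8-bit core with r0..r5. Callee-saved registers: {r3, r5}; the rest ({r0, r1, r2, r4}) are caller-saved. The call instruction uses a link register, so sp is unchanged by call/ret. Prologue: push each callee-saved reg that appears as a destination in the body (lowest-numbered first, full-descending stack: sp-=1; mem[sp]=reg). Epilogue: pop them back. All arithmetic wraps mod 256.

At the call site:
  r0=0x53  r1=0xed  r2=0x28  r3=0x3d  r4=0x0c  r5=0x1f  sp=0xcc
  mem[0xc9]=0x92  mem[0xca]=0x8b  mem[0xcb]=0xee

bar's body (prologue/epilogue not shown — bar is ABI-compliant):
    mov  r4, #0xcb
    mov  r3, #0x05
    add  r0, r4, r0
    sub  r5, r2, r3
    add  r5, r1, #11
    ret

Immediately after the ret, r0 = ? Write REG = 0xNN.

prologue: push r3 -> mem[0xcb]=0x3d, sp=0xcb
prologue: push r5 -> mem[0xca]=0x1f, sp=0xca
body[0] mov  r4, #0xcb -> r4=0xcb
body[1] mov  r3, #0x05 -> r3=0x05
body[2] add  r0, r4, r0 -> r0=0x1e
body[3] sub  r5, r2, r3 -> r5=0x23
body[4] add  r5, r1, #11 -> r5=0xf8
epilogue: pop r5=0x1f, sp=0xcb
epilogue: pop r3=0x3d, sp=0xcc
r0 is caller-saved -> body value

REG = 0x1e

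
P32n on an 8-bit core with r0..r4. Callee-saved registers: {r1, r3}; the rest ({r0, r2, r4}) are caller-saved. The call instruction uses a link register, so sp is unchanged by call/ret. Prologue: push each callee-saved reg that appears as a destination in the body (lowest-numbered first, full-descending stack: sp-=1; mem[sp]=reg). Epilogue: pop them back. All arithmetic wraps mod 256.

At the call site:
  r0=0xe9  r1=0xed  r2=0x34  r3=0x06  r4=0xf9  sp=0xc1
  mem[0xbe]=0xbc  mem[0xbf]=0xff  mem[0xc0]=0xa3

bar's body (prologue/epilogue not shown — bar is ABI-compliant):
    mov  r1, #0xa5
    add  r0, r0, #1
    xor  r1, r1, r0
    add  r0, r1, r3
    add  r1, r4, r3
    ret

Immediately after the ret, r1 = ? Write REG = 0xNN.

prologue: push r1 → mem[0xc0]=0xed, sp=0xc0
body[0] mov  r1, #0xa5 → r1=0xa5
body[1] add  r0, r0, #1 → r0=0xea
body[2] xor  r1, r1, r0 → r1=0x4f
body[3] add  r0, r1, r3 → r0=0x55
body[4] add  r1, r4, r3 → r1=0xff
epilogue: pop r1=0xed, sp=0xc1
r1 is callee-saved → restored

REG = 0xed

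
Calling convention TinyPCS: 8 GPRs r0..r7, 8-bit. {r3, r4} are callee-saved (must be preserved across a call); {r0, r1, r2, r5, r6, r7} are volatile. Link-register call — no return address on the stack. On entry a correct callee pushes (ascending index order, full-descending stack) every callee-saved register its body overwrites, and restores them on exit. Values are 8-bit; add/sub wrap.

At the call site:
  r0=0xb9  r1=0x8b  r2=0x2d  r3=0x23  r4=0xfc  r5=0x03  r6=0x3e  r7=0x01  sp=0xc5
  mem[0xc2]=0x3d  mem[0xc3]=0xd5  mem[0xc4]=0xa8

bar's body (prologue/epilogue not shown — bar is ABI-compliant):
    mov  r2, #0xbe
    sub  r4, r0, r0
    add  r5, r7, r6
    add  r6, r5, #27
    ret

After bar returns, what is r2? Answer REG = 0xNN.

REG = 0xbe

prologue: push r4 → mem[0xc4]=0xfc, sp=0xc4
body[0] mov  r2, #0xbe → r2=0xbe
body[1] sub  r4, r0, r0 → r4=0x00
body[2] add  r5, r7, r6 → r5=0x3f
body[3] add  r6, r5, #27 → r6=0x5a
epilogue: pop r4=0xfc, sp=0xc5
r2 is caller-saved → body value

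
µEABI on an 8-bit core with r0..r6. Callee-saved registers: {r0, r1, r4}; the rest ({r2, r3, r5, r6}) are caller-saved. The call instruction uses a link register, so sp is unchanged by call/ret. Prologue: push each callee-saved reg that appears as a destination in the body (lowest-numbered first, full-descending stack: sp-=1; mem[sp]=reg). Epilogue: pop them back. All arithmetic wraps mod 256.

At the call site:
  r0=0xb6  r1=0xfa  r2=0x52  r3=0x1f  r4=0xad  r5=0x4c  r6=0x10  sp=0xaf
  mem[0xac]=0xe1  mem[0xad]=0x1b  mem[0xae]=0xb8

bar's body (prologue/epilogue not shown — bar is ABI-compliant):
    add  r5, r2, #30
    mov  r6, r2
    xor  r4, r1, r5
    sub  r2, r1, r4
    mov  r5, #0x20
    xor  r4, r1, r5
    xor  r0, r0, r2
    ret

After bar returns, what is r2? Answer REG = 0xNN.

prologue: push r0 -> mem[0xae]=0xb6, sp=0xae
prologue: push r4 -> mem[0xad]=0xad, sp=0xad
body[0] add  r5, r2, #30 -> r5=0x70
body[1] mov  r6, r2 -> r6=0x52
body[2] xor  r4, r1, r5 -> r4=0x8a
body[3] sub  r2, r1, r4 -> r2=0x70
body[4] mov  r5, #0x20 -> r5=0x20
body[5] xor  r4, r1, r5 -> r4=0xda
body[6] xor  r0, r0, r2 -> r0=0xc6
epilogue: pop r4=0xad, sp=0xae
epilogue: pop r0=0xb6, sp=0xaf
r2 is caller-saved -> body value

REG = 0x70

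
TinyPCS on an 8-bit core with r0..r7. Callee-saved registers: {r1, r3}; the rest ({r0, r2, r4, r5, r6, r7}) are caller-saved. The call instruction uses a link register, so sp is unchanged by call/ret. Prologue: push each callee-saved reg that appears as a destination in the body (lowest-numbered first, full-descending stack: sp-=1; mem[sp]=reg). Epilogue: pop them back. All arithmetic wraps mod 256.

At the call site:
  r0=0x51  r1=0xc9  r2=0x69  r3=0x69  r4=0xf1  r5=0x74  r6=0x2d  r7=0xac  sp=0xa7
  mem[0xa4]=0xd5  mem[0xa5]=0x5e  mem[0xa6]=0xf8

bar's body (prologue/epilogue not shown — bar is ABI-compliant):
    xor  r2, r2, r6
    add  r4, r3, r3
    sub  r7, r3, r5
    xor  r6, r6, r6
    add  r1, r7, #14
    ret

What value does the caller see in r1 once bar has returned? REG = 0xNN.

REG = 0xc9

prologue: push r1 → mem[0xa6]=0xc9, sp=0xa6
body[0] xor  r2, r2, r6 → r2=0x44
body[1] add  r4, r3, r3 → r4=0xd2
body[2] sub  r7, r3, r5 → r7=0xf5
body[3] xor  r6, r6, r6 → r6=0x00
body[4] add  r1, r7, #14 → r1=0x03
epilogue: pop r1=0xc9, sp=0xa7
r1 is callee-saved → restored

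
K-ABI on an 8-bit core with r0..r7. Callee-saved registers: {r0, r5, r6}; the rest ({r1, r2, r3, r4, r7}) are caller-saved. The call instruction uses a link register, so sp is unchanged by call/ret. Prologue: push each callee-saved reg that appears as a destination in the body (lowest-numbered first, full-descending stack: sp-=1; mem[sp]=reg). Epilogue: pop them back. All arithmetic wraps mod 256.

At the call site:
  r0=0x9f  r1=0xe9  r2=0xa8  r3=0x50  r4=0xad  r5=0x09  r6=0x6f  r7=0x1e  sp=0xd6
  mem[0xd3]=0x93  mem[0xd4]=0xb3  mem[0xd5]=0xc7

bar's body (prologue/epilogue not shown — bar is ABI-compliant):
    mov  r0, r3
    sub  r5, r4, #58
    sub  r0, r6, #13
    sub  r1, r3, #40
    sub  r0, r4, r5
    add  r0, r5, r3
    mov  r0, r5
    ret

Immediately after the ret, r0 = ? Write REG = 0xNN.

prologue: push r0 -> mem[0xd5]=0x9f, sp=0xd5
prologue: push r5 -> mem[0xd4]=0x09, sp=0xd4
body[0] mov  r0, r3 -> r0=0x50
body[1] sub  r5, r4, #58 -> r5=0x73
body[2] sub  r0, r6, #13 -> r0=0x62
body[3] sub  r1, r3, #40 -> r1=0x28
body[4] sub  r0, r4, r5 -> r0=0x3a
body[5] add  r0, r5, r3 -> r0=0xc3
body[6] mov  r0, r5 -> r0=0x73
epilogue: pop r5=0x09, sp=0xd5
epilogue: pop r0=0x9f, sp=0xd6
r0 is callee-saved -> restored

REG = 0x9f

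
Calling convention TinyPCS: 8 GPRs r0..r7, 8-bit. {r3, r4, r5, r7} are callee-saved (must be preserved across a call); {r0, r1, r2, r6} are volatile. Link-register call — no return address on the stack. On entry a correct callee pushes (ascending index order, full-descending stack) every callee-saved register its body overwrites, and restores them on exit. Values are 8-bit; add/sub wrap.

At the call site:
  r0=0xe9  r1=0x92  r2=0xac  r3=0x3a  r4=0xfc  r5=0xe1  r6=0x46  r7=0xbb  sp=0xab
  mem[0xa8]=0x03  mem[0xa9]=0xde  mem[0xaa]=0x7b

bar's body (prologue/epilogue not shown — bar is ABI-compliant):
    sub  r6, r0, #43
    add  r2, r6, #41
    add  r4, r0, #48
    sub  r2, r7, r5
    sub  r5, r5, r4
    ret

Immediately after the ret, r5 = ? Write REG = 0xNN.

REG = 0xe1

prologue: push r4 -> mem[0xaa]=0xfc, sp=0xaa
prologue: push r5 -> mem[0xa9]=0xe1, sp=0xa9
body[0] sub  r6, r0, #43 -> r6=0xbe
body[1] add  r2, r6, #41 -> r2=0xe7
body[2] add  r4, r0, #48 -> r4=0x19
body[3] sub  r2, r7, r5 -> r2=0xda
body[4] sub  r5, r5, r4 -> r5=0xc8
epilogue: pop r5=0xe1, sp=0xaa
epilogue: pop r4=0xfc, sp=0xab
r5 is callee-saved -> restored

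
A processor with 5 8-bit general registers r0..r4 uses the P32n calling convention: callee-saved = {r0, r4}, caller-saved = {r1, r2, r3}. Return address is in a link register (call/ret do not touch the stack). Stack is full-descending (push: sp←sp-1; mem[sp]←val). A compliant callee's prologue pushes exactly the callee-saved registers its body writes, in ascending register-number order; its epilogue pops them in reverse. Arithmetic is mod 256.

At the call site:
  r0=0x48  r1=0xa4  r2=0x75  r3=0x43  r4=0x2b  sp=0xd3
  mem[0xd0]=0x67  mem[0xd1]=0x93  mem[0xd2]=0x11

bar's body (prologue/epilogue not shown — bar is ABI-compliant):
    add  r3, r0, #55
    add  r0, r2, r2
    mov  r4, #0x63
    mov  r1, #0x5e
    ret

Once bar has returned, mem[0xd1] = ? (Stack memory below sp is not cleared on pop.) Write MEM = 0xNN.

MEM = 0x2b

prologue: push r0 → mem[0xd2]=0x48, sp=0xd2
prologue: push r4 → mem[0xd1]=0x2b, sp=0xd1
body[0] add  r3, r0, #55 → r3=0x7f
body[1] add  r0, r2, r2 → r0=0xea
body[2] mov  r4, #0x63 → r4=0x63
body[3] mov  r1, #0x5e → r1=0x5e
epilogue: pop r4=0x2b, sp=0xd2
epilogue: pop r0=0x48, sp=0xd3
prologue pushed ['r0', 'r4'] at ['0xd2', '0xd1']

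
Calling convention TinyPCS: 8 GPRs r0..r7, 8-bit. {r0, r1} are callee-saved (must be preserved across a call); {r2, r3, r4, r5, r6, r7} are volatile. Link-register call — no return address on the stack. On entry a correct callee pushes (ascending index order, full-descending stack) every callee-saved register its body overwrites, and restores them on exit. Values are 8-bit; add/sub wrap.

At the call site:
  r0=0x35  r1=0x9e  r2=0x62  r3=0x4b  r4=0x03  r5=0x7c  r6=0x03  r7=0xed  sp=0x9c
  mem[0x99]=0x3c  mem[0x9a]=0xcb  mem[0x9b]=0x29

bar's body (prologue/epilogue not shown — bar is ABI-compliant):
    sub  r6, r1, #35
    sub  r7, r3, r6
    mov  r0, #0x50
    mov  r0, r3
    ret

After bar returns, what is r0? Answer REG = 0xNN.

REG = 0x35

prologue: push r0 -> mem[0x9b]=0x35, sp=0x9b
body[0] sub  r6, r1, #35 -> r6=0x7b
body[1] sub  r7, r3, r6 -> r7=0xd0
body[2] mov  r0, #0x50 -> r0=0x50
body[3] mov  r0, r3 -> r0=0x4b
epilogue: pop r0=0x35, sp=0x9c
r0 is callee-saved -> restored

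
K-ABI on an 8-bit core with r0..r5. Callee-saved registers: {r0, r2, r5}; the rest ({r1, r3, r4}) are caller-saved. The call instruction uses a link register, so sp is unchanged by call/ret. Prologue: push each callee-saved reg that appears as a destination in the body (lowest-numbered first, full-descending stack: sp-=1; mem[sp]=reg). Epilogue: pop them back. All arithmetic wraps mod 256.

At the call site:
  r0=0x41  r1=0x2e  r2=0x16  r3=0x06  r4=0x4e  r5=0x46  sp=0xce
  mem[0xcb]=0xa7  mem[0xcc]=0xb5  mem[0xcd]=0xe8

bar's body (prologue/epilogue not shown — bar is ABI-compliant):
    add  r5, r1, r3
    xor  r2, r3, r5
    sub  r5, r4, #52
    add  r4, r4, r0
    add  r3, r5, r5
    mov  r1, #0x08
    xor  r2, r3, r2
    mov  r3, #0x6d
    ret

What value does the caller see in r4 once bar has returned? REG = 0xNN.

prologue: push r2 -> mem[0xcd]=0x16, sp=0xcd
prologue: push r5 -> mem[0xcc]=0x46, sp=0xcc
body[0] add  r5, r1, r3 -> r5=0x34
body[1] xor  r2, r3, r5 -> r2=0x32
body[2] sub  r5, r4, #52 -> r5=0x1a
body[3] add  r4, r4, r0 -> r4=0x8f
body[4] add  r3, r5, r5 -> r3=0x34
body[5] mov  r1, #0x08 -> r1=0x08
body[6] xor  r2, r3, r2 -> r2=0x06
body[7] mov  r3, #0x6d -> r3=0x6d
epilogue: pop r5=0x46, sp=0xcd
epilogue: pop r2=0x16, sp=0xce
r4 is caller-saved -> body value

REG = 0x8f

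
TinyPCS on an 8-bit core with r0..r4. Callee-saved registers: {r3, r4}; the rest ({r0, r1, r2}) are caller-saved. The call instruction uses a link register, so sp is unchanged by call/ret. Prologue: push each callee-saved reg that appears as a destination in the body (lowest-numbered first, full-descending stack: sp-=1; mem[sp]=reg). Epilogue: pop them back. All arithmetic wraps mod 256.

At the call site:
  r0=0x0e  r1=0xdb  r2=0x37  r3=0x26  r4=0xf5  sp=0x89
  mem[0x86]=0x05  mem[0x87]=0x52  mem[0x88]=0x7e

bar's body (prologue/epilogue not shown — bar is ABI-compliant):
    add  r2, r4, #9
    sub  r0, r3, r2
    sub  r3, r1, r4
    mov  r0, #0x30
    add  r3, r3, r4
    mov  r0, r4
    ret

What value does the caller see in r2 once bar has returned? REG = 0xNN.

REG = 0xfe

prologue: push r3 → mem[0x88]=0x26, sp=0x88
body[0] add  r2, r4, #9 → r2=0xfe
body[1] sub  r0, r3, r2 → r0=0x28
body[2] sub  r3, r1, r4 → r3=0xe6
body[3] mov  r0, #0x30 → r0=0x30
body[4] add  r3, r3, r4 → r3=0xdb
body[5] mov  r0, r4 → r0=0xf5
epilogue: pop r3=0x26, sp=0x89
r2 is caller-saved → body value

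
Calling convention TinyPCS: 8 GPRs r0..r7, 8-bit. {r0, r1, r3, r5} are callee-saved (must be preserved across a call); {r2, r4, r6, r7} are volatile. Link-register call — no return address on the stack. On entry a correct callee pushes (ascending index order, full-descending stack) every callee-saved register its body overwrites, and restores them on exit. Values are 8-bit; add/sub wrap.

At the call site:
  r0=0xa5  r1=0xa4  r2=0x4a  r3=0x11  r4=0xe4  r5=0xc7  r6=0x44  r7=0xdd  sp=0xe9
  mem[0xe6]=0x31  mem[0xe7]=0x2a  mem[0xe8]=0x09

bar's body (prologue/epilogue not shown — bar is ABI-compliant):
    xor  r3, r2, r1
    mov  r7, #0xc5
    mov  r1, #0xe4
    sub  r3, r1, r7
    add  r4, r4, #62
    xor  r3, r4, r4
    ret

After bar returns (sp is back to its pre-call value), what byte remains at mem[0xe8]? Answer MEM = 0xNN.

prologue: push r1 -> mem[0xe8]=0xa4, sp=0xe8
prologue: push r3 -> mem[0xe7]=0x11, sp=0xe7
body[0] xor  r3, r2, r1 -> r3=0xee
body[1] mov  r7, #0xc5 -> r7=0xc5
body[2] mov  r1, #0xe4 -> r1=0xe4
body[3] sub  r3, r1, r7 -> r3=0x1f
body[4] add  r4, r4, #62 -> r4=0x22
body[5] xor  r3, r4, r4 -> r3=0x00
epilogue: pop r3=0x11, sp=0xe8
epilogue: pop r1=0xa4, sp=0xe9
prologue pushed ['r1', 'r3'] at ['0xe8', '0xe7']

MEM = 0xa4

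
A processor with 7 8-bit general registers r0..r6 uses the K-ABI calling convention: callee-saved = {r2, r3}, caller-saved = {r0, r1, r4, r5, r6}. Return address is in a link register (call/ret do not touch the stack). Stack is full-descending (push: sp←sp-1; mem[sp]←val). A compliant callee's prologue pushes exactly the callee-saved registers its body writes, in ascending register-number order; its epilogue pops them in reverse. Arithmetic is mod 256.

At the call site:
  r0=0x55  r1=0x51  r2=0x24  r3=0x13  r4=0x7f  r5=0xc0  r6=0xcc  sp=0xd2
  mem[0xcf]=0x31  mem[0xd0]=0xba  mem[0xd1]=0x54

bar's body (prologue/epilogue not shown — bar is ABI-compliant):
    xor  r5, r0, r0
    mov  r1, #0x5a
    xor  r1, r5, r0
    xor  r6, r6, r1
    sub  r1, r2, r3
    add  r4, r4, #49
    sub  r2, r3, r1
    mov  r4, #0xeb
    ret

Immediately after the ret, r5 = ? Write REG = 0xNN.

prologue: push r2 → mem[0xd1]=0x24, sp=0xd1
body[0] xor  r5, r0, r0 → r5=0x00
body[1] mov  r1, #0x5a → r1=0x5a
body[2] xor  r1, r5, r0 → r1=0x55
body[3] xor  r6, r6, r1 → r6=0x99
body[4] sub  r1, r2, r3 → r1=0x11
body[5] add  r4, r4, #49 → r4=0xb0
body[6] sub  r2, r3, r1 → r2=0x02
body[7] mov  r4, #0xeb → r4=0xeb
epilogue: pop r2=0x24, sp=0xd2
r5 is caller-saved → body value

REG = 0x00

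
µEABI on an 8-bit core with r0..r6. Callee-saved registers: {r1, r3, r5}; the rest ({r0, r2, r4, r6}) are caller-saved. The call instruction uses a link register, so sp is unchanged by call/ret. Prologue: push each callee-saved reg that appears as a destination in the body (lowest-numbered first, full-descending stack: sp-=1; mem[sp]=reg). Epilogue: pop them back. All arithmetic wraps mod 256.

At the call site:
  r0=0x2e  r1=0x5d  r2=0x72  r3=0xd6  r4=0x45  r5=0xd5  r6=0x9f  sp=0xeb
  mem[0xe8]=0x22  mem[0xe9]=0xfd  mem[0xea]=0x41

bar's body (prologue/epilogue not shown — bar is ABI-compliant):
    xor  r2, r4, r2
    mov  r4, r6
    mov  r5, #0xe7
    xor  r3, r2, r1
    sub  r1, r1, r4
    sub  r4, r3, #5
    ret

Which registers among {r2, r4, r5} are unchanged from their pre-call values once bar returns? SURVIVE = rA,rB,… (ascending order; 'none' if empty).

SURVIVE = r5

prologue: push r1 -> mem[0xea]=0x5d, sp=0xea
prologue: push r3 -> mem[0xe9]=0xd6, sp=0xe9
prologue: push r5 -> mem[0xe8]=0xd5, sp=0xe8
body[0] xor  r2, r4, r2 -> r2=0x37
body[1] mov  r4, r6 -> r4=0x9f
body[2] mov  r5, #0xe7 -> r5=0xe7
body[3] xor  r3, r2, r1 -> r3=0x6a
body[4] sub  r1, r1, r4 -> r1=0xbe
body[5] sub  r4, r3, #5 -> r4=0x65
epilogue: pop r5=0xd5, sp=0xe9
epilogue: pop r3=0xd6, sp=0xea
epilogue: pop r1=0x5d, sp=0xeb
r2: caller-saved, written=True
r4: caller-saved, written=True
r5: callee-saved, written=True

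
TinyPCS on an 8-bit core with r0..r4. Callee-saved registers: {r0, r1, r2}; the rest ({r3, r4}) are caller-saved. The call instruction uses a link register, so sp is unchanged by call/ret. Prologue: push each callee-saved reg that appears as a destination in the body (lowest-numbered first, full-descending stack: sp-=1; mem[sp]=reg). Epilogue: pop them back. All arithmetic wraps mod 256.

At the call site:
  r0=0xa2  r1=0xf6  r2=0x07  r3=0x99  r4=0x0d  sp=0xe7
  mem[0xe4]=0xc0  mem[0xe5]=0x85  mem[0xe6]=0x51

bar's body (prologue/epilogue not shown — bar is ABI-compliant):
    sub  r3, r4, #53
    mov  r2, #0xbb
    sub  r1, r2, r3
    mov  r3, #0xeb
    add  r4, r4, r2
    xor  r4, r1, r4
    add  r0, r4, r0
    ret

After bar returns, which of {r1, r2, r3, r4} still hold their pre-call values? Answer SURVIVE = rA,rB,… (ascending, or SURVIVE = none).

prologue: push r0 -> mem[0xe6]=0xa2, sp=0xe6
prologue: push r1 -> mem[0xe5]=0xf6, sp=0xe5
prologue: push r2 -> mem[0xe4]=0x07, sp=0xe4
body[0] sub  r3, r4, #53 -> r3=0xd8
body[1] mov  r2, #0xbb -> r2=0xbb
body[2] sub  r1, r2, r3 -> r1=0xe3
body[3] mov  r3, #0xeb -> r3=0xeb
body[4] add  r4, r4, r2 -> r4=0xc8
body[5] xor  r4, r1, r4 -> r4=0x2b
body[6] add  r0, r4, r0 -> r0=0xcd
epilogue: pop r2=0x07, sp=0xe5
epilogue: pop r1=0xf6, sp=0xe6
epilogue: pop r0=0xa2, sp=0xe7
r1: callee-saved, written=True
r2: callee-saved, written=True
r3: caller-saved, written=True
r4: caller-saved, written=True

SURVIVE = r1,r2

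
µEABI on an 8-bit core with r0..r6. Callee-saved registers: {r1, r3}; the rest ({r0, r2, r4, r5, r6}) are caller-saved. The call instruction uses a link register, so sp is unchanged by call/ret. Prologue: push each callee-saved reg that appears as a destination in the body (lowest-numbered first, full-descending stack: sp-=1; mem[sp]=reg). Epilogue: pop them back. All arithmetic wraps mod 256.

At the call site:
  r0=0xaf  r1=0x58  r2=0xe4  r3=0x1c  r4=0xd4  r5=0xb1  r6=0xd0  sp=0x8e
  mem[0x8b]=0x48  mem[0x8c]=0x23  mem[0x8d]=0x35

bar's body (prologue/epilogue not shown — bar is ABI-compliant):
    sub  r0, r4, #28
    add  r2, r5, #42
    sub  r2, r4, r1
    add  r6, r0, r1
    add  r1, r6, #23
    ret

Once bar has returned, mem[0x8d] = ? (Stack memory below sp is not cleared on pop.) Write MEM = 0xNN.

prologue: push r1 → mem[0x8d]=0x58, sp=0x8d
body[0] sub  r0, r4, #28 → r0=0xb8
body[1] add  r2, r5, #42 → r2=0xdb
body[2] sub  r2, r4, r1 → r2=0x7c
body[3] add  r6, r0, r1 → r6=0x10
body[4] add  r1, r6, #23 → r1=0x27
epilogue: pop r1=0x58, sp=0x8e
prologue pushed ['r1'] at ['0x8d']

MEM = 0x58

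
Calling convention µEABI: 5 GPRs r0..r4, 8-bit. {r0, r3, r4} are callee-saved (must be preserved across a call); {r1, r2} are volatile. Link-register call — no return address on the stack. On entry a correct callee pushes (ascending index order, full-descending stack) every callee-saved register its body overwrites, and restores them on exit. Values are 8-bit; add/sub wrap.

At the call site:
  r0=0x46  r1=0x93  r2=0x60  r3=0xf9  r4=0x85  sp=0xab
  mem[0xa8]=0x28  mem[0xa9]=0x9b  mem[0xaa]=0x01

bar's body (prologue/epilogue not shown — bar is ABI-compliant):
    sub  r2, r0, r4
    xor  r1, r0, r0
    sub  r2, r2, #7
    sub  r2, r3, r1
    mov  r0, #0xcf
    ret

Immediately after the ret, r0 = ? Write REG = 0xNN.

prologue: push r0 → mem[0xaa]=0x46, sp=0xaa
body[0] sub  r2, r0, r4 → r2=0xc1
body[1] xor  r1, r0, r0 → r1=0x00
body[2] sub  r2, r2, #7 → r2=0xba
body[3] sub  r2, r3, r1 → r2=0xf9
body[4] mov  r0, #0xcf → r0=0xcf
epilogue: pop r0=0x46, sp=0xab
r0 is callee-saved → restored

REG = 0x46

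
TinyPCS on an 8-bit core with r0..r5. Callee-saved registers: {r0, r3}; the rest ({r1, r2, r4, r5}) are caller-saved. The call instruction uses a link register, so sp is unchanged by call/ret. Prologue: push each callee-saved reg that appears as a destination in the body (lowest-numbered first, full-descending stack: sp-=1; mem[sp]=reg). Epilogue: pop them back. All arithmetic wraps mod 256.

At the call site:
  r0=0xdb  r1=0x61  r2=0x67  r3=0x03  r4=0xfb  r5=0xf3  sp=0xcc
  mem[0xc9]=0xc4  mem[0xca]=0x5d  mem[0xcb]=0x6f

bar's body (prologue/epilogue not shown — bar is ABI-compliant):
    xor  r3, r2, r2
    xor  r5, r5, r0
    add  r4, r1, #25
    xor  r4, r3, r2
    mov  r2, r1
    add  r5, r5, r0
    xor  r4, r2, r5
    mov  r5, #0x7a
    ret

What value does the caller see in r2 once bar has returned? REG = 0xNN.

prologue: push r3 -> mem[0xcb]=0x03, sp=0xcb
body[0] xor  r3, r2, r2 -> r3=0x00
body[1] xor  r5, r5, r0 -> r5=0x28
body[2] add  r4, r1, #25 -> r4=0x7a
body[3] xor  r4, r3, r2 -> r4=0x67
body[4] mov  r2, r1 -> r2=0x61
body[5] add  r5, r5, r0 -> r5=0x03
body[6] xor  r4, r2, r5 -> r4=0x62
body[7] mov  r5, #0x7a -> r5=0x7a
epilogue: pop r3=0x03, sp=0xcc
r2 is caller-saved -> body value

REG = 0x61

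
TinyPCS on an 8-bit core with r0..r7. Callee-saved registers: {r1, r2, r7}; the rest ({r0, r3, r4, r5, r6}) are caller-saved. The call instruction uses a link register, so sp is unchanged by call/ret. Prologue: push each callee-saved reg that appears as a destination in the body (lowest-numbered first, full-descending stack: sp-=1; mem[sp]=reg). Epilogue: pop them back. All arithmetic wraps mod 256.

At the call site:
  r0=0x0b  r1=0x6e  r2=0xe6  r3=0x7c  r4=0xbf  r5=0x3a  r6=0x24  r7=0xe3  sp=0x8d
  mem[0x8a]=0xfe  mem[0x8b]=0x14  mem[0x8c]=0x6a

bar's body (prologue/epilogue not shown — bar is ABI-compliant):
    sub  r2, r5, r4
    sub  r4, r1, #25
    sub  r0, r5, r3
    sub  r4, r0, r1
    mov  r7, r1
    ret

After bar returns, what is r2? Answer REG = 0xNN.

prologue: push r2 → mem[0x8c]=0xe6, sp=0x8c
prologue: push r7 → mem[0x8b]=0xe3, sp=0x8b
body[0] sub  r2, r5, r4 → r2=0x7b
body[1] sub  r4, r1, #25 → r4=0x55
body[2] sub  r0, r5, r3 → r0=0xbe
body[3] sub  r4, r0, r1 → r4=0x50
body[4] mov  r7, r1 → r7=0x6e
epilogue: pop r7=0xe3, sp=0x8c
epilogue: pop r2=0xe6, sp=0x8d
r2 is callee-saved → restored

REG = 0xe6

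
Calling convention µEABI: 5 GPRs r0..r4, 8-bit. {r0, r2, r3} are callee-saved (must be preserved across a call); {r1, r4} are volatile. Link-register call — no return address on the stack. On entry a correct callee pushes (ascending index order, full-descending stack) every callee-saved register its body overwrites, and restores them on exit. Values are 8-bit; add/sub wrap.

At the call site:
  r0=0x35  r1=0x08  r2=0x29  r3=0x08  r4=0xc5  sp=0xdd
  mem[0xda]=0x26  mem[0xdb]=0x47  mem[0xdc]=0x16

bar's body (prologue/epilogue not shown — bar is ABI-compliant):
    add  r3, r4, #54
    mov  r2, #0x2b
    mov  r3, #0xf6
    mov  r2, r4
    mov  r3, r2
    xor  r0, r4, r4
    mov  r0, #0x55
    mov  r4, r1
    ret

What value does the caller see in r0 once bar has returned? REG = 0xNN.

prologue: push r0 -> mem[0xdc]=0x35, sp=0xdc
prologue: push r2 -> mem[0xdb]=0x29, sp=0xdb
prologue: push r3 -> mem[0xda]=0x08, sp=0xda
body[0] add  r3, r4, #54 -> r3=0xfb
body[1] mov  r2, #0x2b -> r2=0x2b
body[2] mov  r3, #0xf6 -> r3=0xf6
body[3] mov  r2, r4 -> r2=0xc5
body[4] mov  r3, r2 -> r3=0xc5
body[5] xor  r0, r4, r4 -> r0=0x00
body[6] mov  r0, #0x55 -> r0=0x55
body[7] mov  r4, r1 -> r4=0x08
epilogue: pop r3=0x08, sp=0xdb
epilogue: pop r2=0x29, sp=0xdc
epilogue: pop r0=0x35, sp=0xdd
r0 is callee-saved -> restored

REG = 0x35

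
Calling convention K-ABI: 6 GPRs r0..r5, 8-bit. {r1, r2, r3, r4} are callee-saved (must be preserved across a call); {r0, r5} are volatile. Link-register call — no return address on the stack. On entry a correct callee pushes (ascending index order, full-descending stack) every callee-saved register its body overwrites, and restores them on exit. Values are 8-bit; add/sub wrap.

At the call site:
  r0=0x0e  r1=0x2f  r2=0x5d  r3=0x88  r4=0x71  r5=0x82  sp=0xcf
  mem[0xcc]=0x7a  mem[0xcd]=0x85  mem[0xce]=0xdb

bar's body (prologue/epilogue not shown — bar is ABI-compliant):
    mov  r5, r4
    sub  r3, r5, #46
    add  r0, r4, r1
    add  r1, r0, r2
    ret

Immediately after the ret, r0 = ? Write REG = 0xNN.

REG = 0xa0

prologue: push r1 -> mem[0xce]=0x2f, sp=0xce
prologue: push r3 -> mem[0xcd]=0x88, sp=0xcd
body[0] mov  r5, r4 -> r5=0x71
body[1] sub  r3, r5, #46 -> r3=0x43
body[2] add  r0, r4, r1 -> r0=0xa0
body[3] add  r1, r0, r2 -> r1=0xfd
epilogue: pop r3=0x88, sp=0xce
epilogue: pop r1=0x2f, sp=0xcf
r0 is caller-saved -> body value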